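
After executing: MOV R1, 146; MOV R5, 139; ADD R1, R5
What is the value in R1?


Register state trace:
  MOV R1, 146  → R1 = 146
  MOV R5, 139  → R5 = 139
  ADD R1, R5  → R1 = 146 + 139 = 285
Final: R1 = 285

285


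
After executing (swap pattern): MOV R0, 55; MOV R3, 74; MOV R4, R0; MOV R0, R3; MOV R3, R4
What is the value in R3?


Register state trace (swap pattern):
  MOV R0, 55  → R0 = 55
  MOV R3, 74  → R3 = 74
  MOV R4, R0  → R4 = 55  (save R0)
  MOV R0, R3  → R0 = 74  (R0 gets R3's value)
  MOV R3, R4  → R3 = 55  (R3 gets saved value)
Final: R3 = 55

55


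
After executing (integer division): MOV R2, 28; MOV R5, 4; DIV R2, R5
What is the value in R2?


Register state trace:
  MOV R2, 28  → R2 = 28
  MOV R5, 4  → R5 = 4
  DIV R2, R5  → R2 = 28 // 4 = 7
Final: R2 = 7

7


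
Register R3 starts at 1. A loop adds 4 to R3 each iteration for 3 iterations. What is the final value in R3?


Starting value: R3 = 1
  Iter 1: R3 = 1 + 4 = 5
  Iter 2: R3 = 5 + 4 = 9
  Iter 3: R3 = 9 + 4 = 13
Final: R3 = 13

13


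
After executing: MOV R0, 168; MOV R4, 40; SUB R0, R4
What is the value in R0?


Register state trace:
  MOV R0, 168  → R0 = 168
  MOV R4, 40  → R4 = 40
  SUB R0, R4  → R0 = 168 - 40 = 128
Final: R0 = 128

128


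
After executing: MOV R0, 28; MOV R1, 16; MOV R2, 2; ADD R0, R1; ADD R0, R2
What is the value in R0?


Register state trace:
  MOV R0, 28  → R0 = 28
  MOV R1, 16  → R1 = 16
  MOV R2, 2  → R2 = 2
  ADD R0, R1  → R0 = 28 + 16 = 44
  ADD R0, R2  → R0 = 44 + 2 = 46
Final: R0 = 46

46


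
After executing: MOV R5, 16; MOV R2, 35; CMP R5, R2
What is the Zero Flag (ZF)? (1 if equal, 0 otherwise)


Register state trace:
  MOV R5, 16  → R5 = 16
  MOV R2, 35  → R2 = 35
  CMP R5, R2  → computes 16 - 35 = -19
  Result is nonzero, so values are not equal
ZF = 0

0


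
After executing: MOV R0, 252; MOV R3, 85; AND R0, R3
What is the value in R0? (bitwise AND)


Register state trace:
  MOV R0, 252  → R0 = 252 (0b11111100)
  MOV R3, 85  → R3 = 85 (0b01010101)
  AND R0, R3  → R0 = 252 AND 85 = 84 (0b01010100)
Final: R0 = 84

84


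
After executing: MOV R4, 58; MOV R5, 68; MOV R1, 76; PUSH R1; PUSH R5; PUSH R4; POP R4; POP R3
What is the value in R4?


Stack trace (top is rightmost):
  MOV R4, 58  → R4 = 58
  MOV R5, 68  → R5 = 68
  MOV R1, 76  → R1 = 76
  PUSH R1  → stack: [76]
  PUSH R5  → stack: [76, 68]
  PUSH R4  → stack: [76, 68, 58]
  POP R4  → R4 = 58, stack: [76, 68]
  POP R3  → R3 = 68, stack: [76]
Final: R4 = 58

58


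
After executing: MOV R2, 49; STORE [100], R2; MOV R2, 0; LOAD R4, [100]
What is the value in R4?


Register and memory trace:
  MOV R2, 49  → R2 = 49
  STORE [100], R2  → mem[100] = 49
  MOV R2, 0  → R2 = 0
  LOAD R4, [100]  → R4 = mem[100] = 49
Final: R4 = 49

49


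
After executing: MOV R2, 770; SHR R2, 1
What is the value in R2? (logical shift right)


Register state trace:
  MOV R2, 770  → R2 = 770
  SHR R2, 1  → R2 = 770 >> 1 = 770 // 2^1 = 385
Final: R2 = 385

385


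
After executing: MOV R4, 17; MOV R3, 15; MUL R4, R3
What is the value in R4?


Register state trace:
  MOV R4, 17  → R4 = 17
  MOV R3, 15  → R3 = 15
  MUL R4, R3  → R4 = 17 * 15 = 255
Final: R4 = 255

255


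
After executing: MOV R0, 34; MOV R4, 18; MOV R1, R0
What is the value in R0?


Register state trace:
  MOV R0, 34  → R0 = 34
  MOV R4, 18  → R4 = 18
  MOV R1, R0  → R1 = 34
Final: R0 = 34

34


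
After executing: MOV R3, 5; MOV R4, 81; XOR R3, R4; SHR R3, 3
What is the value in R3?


Register state trace:
  MOV R3, 5  → R3 = 5 (0b00000101)
  MOV R4, 81  → R4 = 81 (0b01010001)
  XOR R3, R4  → R3 = 5 XOR 81 = 84 (0b01010100)
  SHR R3, 3  → R3 = 84 >> 3 = 10
Final: R3 = 10

10


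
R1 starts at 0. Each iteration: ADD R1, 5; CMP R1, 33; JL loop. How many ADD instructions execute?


Loop trace (R1 starts at 0, target 33, step 5):
  ADD #1: R1 = 0 + 5 = 5  → 5 < 33, loop
  ADD #2: R1 = 5 + 5 = 10  → 10 < 33, loop
  ADD #3: R1 = 10 + 5 = 15  → 15 < 33, loop
  ADD #4: R1 = 15 + 5 = 20  → 20 < 33, loop
  ADD #5: R1 = 20 + 5 = 25  → 25 < 33, loop
  ADD #6: R1 = 25 + 5 = 30  → 30 < 33, loop
  ADD #7: R1 = 30 + 5 = 35  → 35 >= 33, exit
Total ADD instructions: 7

7


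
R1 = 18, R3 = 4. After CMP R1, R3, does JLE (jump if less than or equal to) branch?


Trace:
  R1 = 18, R3 = 4
  CMP R1, R3  → compares 18 vs 4
  JLE checks: is 18 less than or equal to 4?
  18 > 4, so condition is false
Branch taken: No

No


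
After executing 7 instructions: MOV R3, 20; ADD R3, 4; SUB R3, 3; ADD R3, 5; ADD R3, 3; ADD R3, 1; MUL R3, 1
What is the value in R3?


Register state trace:
  MOV R3, 20  → R3 = 20
  ADD R3, 4  → R3 = 20 + 4 = 24
  SUB R3, 3  → R3 = 24 - 3 = 21
  ADD R3, 5  → R3 = 21 + 5 = 26
  ADD R3, 3  → R3 = 26 + 3 = 29
  ADD R3, 1  → R3 = 29 + 1 = 30
  MUL R3, 1  → R3 = 30 * 1 = 30
Final: R3 = 30

30


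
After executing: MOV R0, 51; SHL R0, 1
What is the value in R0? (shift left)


Register state trace:
  MOV R0, 51  → R0 = 51
  SHL R0, 1  → R0 = 51 << 1 = 51 * 2^1 = 102
Final: R0 = 102

102


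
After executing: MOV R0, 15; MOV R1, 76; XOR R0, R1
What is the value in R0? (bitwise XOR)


Register state trace:
  MOV R0, 15  → R0 = 15 (0b00001111)
  MOV R1, 76  → R1 = 76 (0b01001100)
  XOR R0, R1  → R0 = 15 XOR 76 = 67 (0b01000011)
Final: R0 = 67

67


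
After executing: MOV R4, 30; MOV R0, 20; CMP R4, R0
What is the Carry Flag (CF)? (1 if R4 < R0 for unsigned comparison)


Register state trace:
  MOV R4, 30  → R4 = 30
  MOV R0, 20  → R0 = 20
  CMP R4, R0  → unsigned 30 - 20: no borrow
  30 >= 20, so CF = 0
CF = 0

0


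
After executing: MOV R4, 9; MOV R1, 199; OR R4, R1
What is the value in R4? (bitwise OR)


Register state trace:
  MOV R4, 9  → R4 = 9 (0b00001001)
  MOV R1, 199  → R1 = 199 (0b11000111)
  OR R4, R1   → R4 = 9 OR 199 = 207 (0b11001111)
Final: R4 = 207

207


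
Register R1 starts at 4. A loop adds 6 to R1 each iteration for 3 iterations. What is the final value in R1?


Starting value: R1 = 4
  Iter 1: R1 = 4 + 6 = 10
  Iter 2: R1 = 10 + 6 = 16
  Iter 3: R1 = 16 + 6 = 22
Final: R1 = 22

22


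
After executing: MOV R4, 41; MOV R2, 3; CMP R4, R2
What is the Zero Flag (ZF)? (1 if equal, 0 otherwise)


Register state trace:
  MOV R4, 41  → R4 = 41
  MOV R2, 3  → R2 = 3
  CMP R4, R2  → computes 41 - 3 = 38
  Result is nonzero, so values are not equal
ZF = 0

0


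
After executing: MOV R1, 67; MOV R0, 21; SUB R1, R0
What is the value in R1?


Register state trace:
  MOV R1, 67  → R1 = 67
  MOV R0, 21  → R0 = 21
  SUB R1, R0  → R1 = 67 - 21 = 46
Final: R1 = 46

46


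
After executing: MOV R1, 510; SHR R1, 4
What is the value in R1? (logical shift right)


Register state trace:
  MOV R1, 510  → R1 = 510
  SHR R1, 4  → R1 = 510 >> 4 = 510 // 2^4 = 31
Final: R1 = 31

31


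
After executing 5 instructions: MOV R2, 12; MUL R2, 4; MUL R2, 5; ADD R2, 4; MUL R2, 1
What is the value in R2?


Register state trace:
  MOV R2, 12  → R2 = 12
  MUL R2, 4  → R2 = 12 * 4 = 48
  MUL R2, 5  → R2 = 48 * 5 = 240
  ADD R2, 4  → R2 = 240 + 4 = 244
  MUL R2, 1  → R2 = 244 * 1 = 244
Final: R2 = 244

244


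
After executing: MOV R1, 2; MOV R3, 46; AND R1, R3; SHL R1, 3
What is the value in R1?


Register state trace:
  MOV R1, 2  → R1 = 2 (0b00000010)
  MOV R3, 46  → R3 = 46 (0b00101110)
  AND R1, R3  → R1 = 2 AND 46 = 2 (0b00000010)
  SHL R1, 3  → R1 = 2 << 3 = 16
Final: R1 = 16

16


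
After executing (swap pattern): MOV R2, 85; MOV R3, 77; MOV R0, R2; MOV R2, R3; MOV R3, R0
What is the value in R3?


Register state trace (swap pattern):
  MOV R2, 85  → R2 = 85
  MOV R3, 77  → R3 = 77
  MOV R0, R2  → R0 = 85  (save R2)
  MOV R2, R3  → R2 = 77  (R2 gets R3's value)
  MOV R3, R0  → R3 = 85  (R3 gets saved value)
Final: R3 = 85

85


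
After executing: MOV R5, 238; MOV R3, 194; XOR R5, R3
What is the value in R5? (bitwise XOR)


Register state trace:
  MOV R5, 238  → R5 = 238 (0b11101110)
  MOV R3, 194  → R3 = 194 (0b11000010)
  XOR R5, R3  → R5 = 238 XOR 194 = 44 (0b00101100)
Final: R5 = 44

44


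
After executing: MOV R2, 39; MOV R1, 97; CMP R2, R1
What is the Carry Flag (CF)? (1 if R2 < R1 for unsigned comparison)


Register state trace:
  MOV R2, 39  → R2 = 39
  MOV R1, 97  → R1 = 97
  CMP R2, R1  → unsigned 39 - 97: borrow occurs
  39 < 97, so CF = 1
CF = 1

1


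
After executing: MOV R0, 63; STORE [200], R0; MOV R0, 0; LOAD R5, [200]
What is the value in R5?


Register and memory trace:
  MOV R0, 63  → R0 = 63
  STORE [200], R0  → mem[200] = 63
  MOV R0, 0  → R0 = 0
  LOAD R5, [200]  → R5 = mem[200] = 63
Final: R5 = 63

63


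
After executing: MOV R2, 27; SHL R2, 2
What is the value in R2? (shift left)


Register state trace:
  MOV R2, 27  → R2 = 27
  SHL R2, 2  → R2 = 27 << 2 = 27 * 2^2 = 108
Final: R2 = 108

108


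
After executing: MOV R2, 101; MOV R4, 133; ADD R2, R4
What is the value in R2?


Register state trace:
  MOV R2, 101  → R2 = 101
  MOV R4, 133  → R4 = 133
  ADD R2, R4  → R2 = 101 + 133 = 234
Final: R2 = 234

234


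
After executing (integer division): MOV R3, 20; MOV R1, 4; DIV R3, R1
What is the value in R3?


Register state trace:
  MOV R3, 20  → R3 = 20
  MOV R1, 4  → R1 = 4
  DIV R3, R1  → R3 = 20 // 4 = 5
Final: R3 = 5

5


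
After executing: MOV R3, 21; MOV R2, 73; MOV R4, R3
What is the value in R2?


Register state trace:
  MOV R3, 21  → R3 = 21
  MOV R2, 73  → R2 = 73
  MOV R4, R3  → R4 = 21
Final: R2 = 73

73


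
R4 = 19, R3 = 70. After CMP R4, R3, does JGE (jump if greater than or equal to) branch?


Trace:
  R4 = 19, R3 = 70
  CMP R4, R3  → compares 19 vs 70
  JGE checks: is 19 greater than or equal to 70?
  19 < 70, so condition is false
Branch taken: No

No


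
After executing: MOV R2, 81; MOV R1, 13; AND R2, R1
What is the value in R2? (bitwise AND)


Register state trace:
  MOV R2, 81  → R2 = 81 (0b01010001)
  MOV R1, 13  → R1 = 13 (0b00001101)
  AND R2, R1  → R2 = 81 AND 13 = 1 (0b00000001)
Final: R2 = 1

1


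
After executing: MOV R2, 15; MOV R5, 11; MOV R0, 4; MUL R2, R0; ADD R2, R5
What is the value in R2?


Register state trace:
  MOV R2, 15  → R2 = 15
  MOV R5, 11  → R5 = 11
  MOV R0, 4  → R0 = 4
  MUL R2, R0  → R2 = 15 * 4 = 60
  ADD R2, R5  → R2 = 60 + 11 = 71
Final: R2 = 71

71


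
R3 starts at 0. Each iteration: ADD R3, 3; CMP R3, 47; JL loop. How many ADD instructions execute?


Loop trace (R3 starts at 0, target 47, step 3):
  ADD #1: R3 = 0 + 3 = 3  → 3 < 47, loop
  ADD #2: R3 = 3 + 3 = 6  → 6 < 47, loop
  ADD #3: R3 = 6 + 3 = 9  → 9 < 47, loop
  ADD #4: R3 = 9 + 3 = 12  → 12 < 47, loop
  ADD #5: R3 = 12 + 3 = 15  → 15 < 47, loop
  ADD #6: R3 = 15 + 3 = 18  → 18 < 47, loop
  ADD #7: R3 = 18 + 3 = 21  → 21 < 47, loop
  ADD #8: R3 = 21 + 3 = 24  → 24 < 47, loop
  ADD #9: R3 = 24 + 3 = 27  → 27 < 47, loop
  ADD #10: R3 = 27 + 3 = 30  → 30 < 47, loop
  ADD #11: R3 = 30 + 3 = 33  → 33 < 47, loop
  ADD #12: R3 = 33 + 3 = 36  → 36 < 47, loop
  ADD #13: R3 = 36 + 3 = 39  → 39 < 47, loop
  ADD #14: R3 = 39 + 3 = 42  → 42 < 47, loop
  ADD #15: R3 = 42 + 3 = 45  → 45 < 47, loop
  ADD #16: R3 = 45 + 3 = 48  → 48 >= 47, exit
Total ADD instructions: 16

16


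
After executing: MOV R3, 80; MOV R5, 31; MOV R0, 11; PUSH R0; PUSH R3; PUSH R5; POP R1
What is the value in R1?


Stack trace (top is rightmost):
  MOV R3, 80  → R3 = 80
  MOV R5, 31  → R5 = 31
  MOV R0, 11  → R0 = 11
  PUSH R0  → stack: [11]
  PUSH R3  → stack: [11, 80]
  PUSH R5  → stack: [11, 80, 31]
  POP R1  → R1 = 31, stack: [11, 80]
Final: R1 = 31

31


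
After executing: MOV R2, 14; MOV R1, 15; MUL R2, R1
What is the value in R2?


Register state trace:
  MOV R2, 14  → R2 = 14
  MOV R1, 15  → R1 = 15
  MUL R2, R1  → R2 = 14 * 15 = 210
Final: R2 = 210

210


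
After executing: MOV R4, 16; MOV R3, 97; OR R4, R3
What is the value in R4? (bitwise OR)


Register state trace:
  MOV R4, 16  → R4 = 16 (0b00010000)
  MOV R3, 97  → R3 = 97 (0b01100001)
  OR R4, R3   → R4 = 16 OR 97 = 113 (0b01110001)
Final: R4 = 113

113


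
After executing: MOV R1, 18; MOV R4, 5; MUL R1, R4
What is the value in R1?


Register state trace:
  MOV R1, 18  → R1 = 18
  MOV R4, 5  → R4 = 5
  MUL R1, R4  → R1 = 18 * 5 = 90
Final: R1 = 90

90


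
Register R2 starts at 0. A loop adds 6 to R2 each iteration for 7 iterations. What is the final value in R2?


Starting value: R2 = 0
  Iter 1: R2 = 0 + 6 = 6
  Iter 2: R2 = 6 + 6 = 12
  Iter 3: R2 = 12 + 6 = 18
  Iter 4: R2 = 18 + 6 = 24
  Iter 5: R2 = 24 + 6 = 30
  Iter 6: R2 = 30 + 6 = 36
  Iter 7: R2 = 36 + 6 = 42
Final: R2 = 42

42


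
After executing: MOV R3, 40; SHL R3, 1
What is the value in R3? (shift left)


Register state trace:
  MOV R3, 40  → R3 = 40
  SHL R3, 1  → R3 = 40 << 1 = 40 * 2^1 = 80
Final: R3 = 80

80


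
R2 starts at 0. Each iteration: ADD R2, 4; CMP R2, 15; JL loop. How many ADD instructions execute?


Loop trace (R2 starts at 0, target 15, step 4):
  ADD #1: R2 = 0 + 4 = 4  → 4 < 15, loop
  ADD #2: R2 = 4 + 4 = 8  → 8 < 15, loop
  ADD #3: R2 = 8 + 4 = 12  → 12 < 15, loop
  ADD #4: R2 = 12 + 4 = 16  → 16 >= 15, exit
Total ADD instructions: 4

4


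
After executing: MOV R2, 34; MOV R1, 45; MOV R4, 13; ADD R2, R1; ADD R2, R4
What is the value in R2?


Register state trace:
  MOV R2, 34  → R2 = 34
  MOV R1, 45  → R1 = 45
  MOV R4, 13  → R4 = 13
  ADD R2, R1  → R2 = 34 + 45 = 79
  ADD R2, R4  → R2 = 79 + 13 = 92
Final: R2 = 92

92


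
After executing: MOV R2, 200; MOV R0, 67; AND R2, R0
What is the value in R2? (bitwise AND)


Register state trace:
  MOV R2, 200  → R2 = 200 (0b11001000)
  MOV R0, 67  → R0 = 67 (0b01000011)
  AND R2, R0  → R2 = 200 AND 67 = 64 (0b01000000)
Final: R2 = 64

64


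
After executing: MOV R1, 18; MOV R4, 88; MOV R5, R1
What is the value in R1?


Register state trace:
  MOV R1, 18  → R1 = 18
  MOV R4, 88  → R4 = 88
  MOV R5, R1  → R5 = 18
Final: R1 = 18

18


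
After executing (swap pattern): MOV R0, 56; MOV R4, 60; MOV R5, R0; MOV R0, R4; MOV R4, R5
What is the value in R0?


Register state trace (swap pattern):
  MOV R0, 56  → R0 = 56
  MOV R4, 60  → R4 = 60
  MOV R5, R0  → R5 = 56  (save R0)
  MOV R0, R4  → R0 = 60  (R0 gets R4's value)
  MOV R4, R5  → R4 = 56  (R4 gets saved value)
Final: R0 = 60

60


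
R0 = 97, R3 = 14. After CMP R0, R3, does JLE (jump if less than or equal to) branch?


Trace:
  R0 = 97, R3 = 14
  CMP R0, R3  → compares 97 vs 14
  JLE checks: is 97 less than or equal to 14?
  97 > 14, so condition is false
Branch taken: No

No


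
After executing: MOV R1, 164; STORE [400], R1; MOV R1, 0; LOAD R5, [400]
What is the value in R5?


Register and memory trace:
  MOV R1, 164  → R1 = 164
  STORE [400], R1  → mem[400] = 164
  MOV R1, 0  → R1 = 0
  LOAD R5, [400]  → R5 = mem[400] = 164
Final: R5 = 164

164


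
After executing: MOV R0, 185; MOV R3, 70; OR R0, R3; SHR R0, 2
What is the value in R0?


Register state trace:
  MOV R0, 185  → R0 = 185 (0b10111001)
  MOV R3, 70  → R3 = 70 (0b01000110)
  OR R0, R3  → R0 = 185 OR 70 = 255 (0b11111111)
  SHR R0, 2  → R0 = 255 >> 2 = 63
Final: R0 = 63

63


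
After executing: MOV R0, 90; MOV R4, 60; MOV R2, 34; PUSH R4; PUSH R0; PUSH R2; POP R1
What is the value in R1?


Stack trace (top is rightmost):
  MOV R0, 90  → R0 = 90
  MOV R4, 60  → R4 = 60
  MOV R2, 34  → R2 = 34
  PUSH R4  → stack: [60]
  PUSH R0  → stack: [60, 90]
  PUSH R2  → stack: [60, 90, 34]
  POP R1  → R1 = 34, stack: [60, 90]
Final: R1 = 34

34


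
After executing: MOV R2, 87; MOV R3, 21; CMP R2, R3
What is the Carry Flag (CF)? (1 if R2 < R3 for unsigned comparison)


Register state trace:
  MOV R2, 87  → R2 = 87
  MOV R3, 21  → R3 = 21
  CMP R2, R3  → unsigned 87 - 21: no borrow
  87 >= 21, so CF = 0
CF = 0

0


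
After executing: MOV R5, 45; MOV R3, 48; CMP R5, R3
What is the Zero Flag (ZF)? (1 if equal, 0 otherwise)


Register state trace:
  MOV R5, 45  → R5 = 45
  MOV R3, 48  → R3 = 48
  CMP R5, R3  → computes 45 - 48 = -3
  Result is nonzero, so values are not equal
ZF = 0

0


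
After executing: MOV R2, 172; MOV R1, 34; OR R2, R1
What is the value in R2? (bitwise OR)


Register state trace:
  MOV R2, 172  → R2 = 172 (0b10101100)
  MOV R1, 34  → R1 = 34 (0b00100010)
  OR R2, R1   → R2 = 172 OR 34 = 174 (0b10101110)
Final: R2 = 174

174


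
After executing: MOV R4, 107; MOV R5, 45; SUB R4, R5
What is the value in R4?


Register state trace:
  MOV R4, 107  → R4 = 107
  MOV R5, 45  → R5 = 45
  SUB R4, R5  → R4 = 107 - 45 = 62
Final: R4 = 62

62


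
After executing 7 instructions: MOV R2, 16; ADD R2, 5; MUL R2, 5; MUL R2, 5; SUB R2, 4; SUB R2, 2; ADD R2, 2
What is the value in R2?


Register state trace:
  MOV R2, 16  → R2 = 16
  ADD R2, 5  → R2 = 16 + 5 = 21
  MUL R2, 5  → R2 = 21 * 5 = 105
  MUL R2, 5  → R2 = 105 * 5 = 525
  SUB R2, 4  → R2 = 525 - 4 = 521
  SUB R2, 2  → R2 = 521 - 2 = 519
  ADD R2, 2  → R2 = 519 + 2 = 521
Final: R2 = 521

521


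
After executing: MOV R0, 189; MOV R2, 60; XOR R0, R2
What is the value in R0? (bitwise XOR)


Register state trace:
  MOV R0, 189  → R0 = 189 (0b10111101)
  MOV R2, 60  → R2 = 60 (0b00111100)
  XOR R0, R2  → R0 = 189 XOR 60 = 129 (0b10000001)
Final: R0 = 129

129


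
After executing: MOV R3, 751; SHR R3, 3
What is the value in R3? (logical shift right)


Register state trace:
  MOV R3, 751  → R3 = 751
  SHR R3, 3  → R3 = 751 >> 3 = 751 // 2^3 = 93
Final: R3 = 93

93


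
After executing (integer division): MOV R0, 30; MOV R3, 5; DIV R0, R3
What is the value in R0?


Register state trace:
  MOV R0, 30  → R0 = 30
  MOV R3, 5  → R3 = 5
  DIV R0, R3  → R0 = 30 // 5 = 6
Final: R0 = 6

6


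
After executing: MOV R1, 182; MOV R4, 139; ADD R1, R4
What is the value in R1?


Register state trace:
  MOV R1, 182  → R1 = 182
  MOV R4, 139  → R4 = 139
  ADD R1, R4  → R1 = 182 + 139 = 321
Final: R1 = 321

321


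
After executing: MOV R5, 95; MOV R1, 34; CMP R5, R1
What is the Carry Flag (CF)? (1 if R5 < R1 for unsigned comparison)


Register state trace:
  MOV R5, 95  → R5 = 95
  MOV R1, 34  → R1 = 34
  CMP R5, R1  → unsigned 95 - 34: no borrow
  95 >= 34, so CF = 0
CF = 0

0


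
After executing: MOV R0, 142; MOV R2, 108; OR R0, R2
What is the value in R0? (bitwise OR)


Register state trace:
  MOV R0, 142  → R0 = 142 (0b10001110)
  MOV R2, 108  → R2 = 108 (0b01101100)
  OR R0, R2   → R0 = 142 OR 108 = 238 (0b11101110)
Final: R0 = 238

238


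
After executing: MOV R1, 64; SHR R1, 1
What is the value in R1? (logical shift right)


Register state trace:
  MOV R1, 64  → R1 = 64
  SHR R1, 1  → R1 = 64 >> 1 = 64 // 2^1 = 32
Final: R1 = 32

32


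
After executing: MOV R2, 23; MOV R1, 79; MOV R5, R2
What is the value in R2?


Register state trace:
  MOV R2, 23  → R2 = 23
  MOV R1, 79  → R1 = 79
  MOV R5, R2  → R5 = 23
Final: R2 = 23

23


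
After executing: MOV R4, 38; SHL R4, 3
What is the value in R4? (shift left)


Register state trace:
  MOV R4, 38  → R4 = 38
  SHL R4, 3  → R4 = 38 << 3 = 38 * 2^3 = 304
Final: R4 = 304

304


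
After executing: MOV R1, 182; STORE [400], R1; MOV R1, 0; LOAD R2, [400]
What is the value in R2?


Register and memory trace:
  MOV R1, 182  → R1 = 182
  STORE [400], R1  → mem[400] = 182
  MOV R1, 0  → R1 = 0
  LOAD R2, [400]  → R2 = mem[400] = 182
Final: R2 = 182

182


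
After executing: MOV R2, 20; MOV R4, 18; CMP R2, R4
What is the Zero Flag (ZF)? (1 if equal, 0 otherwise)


Register state trace:
  MOV R2, 20  → R2 = 20
  MOV R4, 18  → R4 = 18
  CMP R2, R4  → computes 20 - 18 = 2
  Result is nonzero, so values are not equal
ZF = 0

0


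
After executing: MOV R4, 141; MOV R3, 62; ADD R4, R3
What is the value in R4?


Register state trace:
  MOV R4, 141  → R4 = 141
  MOV R3, 62  → R3 = 62
  ADD R4, R3  → R4 = 141 + 62 = 203
Final: R4 = 203

203


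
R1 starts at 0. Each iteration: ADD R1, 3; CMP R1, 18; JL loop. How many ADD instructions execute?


Loop trace (R1 starts at 0, target 18, step 3):
  ADD #1: R1 = 0 + 3 = 3  → 3 < 18, loop
  ADD #2: R1 = 3 + 3 = 6  → 6 < 18, loop
  ADD #3: R1 = 6 + 3 = 9  → 9 < 18, loop
  ADD #4: R1 = 9 + 3 = 12  → 12 < 18, loop
  ADD #5: R1 = 12 + 3 = 15  → 15 < 18, loop
  ADD #6: R1 = 15 + 3 = 18  → 18 >= 18, exit
Total ADD instructions: 6

6


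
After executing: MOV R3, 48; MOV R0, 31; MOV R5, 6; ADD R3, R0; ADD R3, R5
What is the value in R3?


Register state trace:
  MOV R3, 48  → R3 = 48
  MOV R0, 31  → R0 = 31
  MOV R5, 6  → R5 = 6
  ADD R3, R0  → R3 = 48 + 31 = 79
  ADD R3, R5  → R3 = 79 + 6 = 85
Final: R3 = 85

85


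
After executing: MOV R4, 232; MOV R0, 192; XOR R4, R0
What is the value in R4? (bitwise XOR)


Register state trace:
  MOV R4, 232  → R4 = 232 (0b11101000)
  MOV R0, 192  → R0 = 192 (0b11000000)
  XOR R4, R0  → R4 = 232 XOR 192 = 40 (0b00101000)
Final: R4 = 40

40


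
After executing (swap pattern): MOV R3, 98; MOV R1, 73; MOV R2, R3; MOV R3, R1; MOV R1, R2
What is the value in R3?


Register state trace (swap pattern):
  MOV R3, 98  → R3 = 98
  MOV R1, 73  → R1 = 73
  MOV R2, R3  → R2 = 98  (save R3)
  MOV R3, R1  → R3 = 73  (R3 gets R1's value)
  MOV R1, R2  → R1 = 98  (R1 gets saved value)
Final: R3 = 73

73


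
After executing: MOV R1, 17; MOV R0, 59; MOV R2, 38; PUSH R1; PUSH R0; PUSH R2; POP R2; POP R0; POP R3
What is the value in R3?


Stack trace (top is rightmost):
  MOV R1, 17  → R1 = 17
  MOV R0, 59  → R0 = 59
  MOV R2, 38  → R2 = 38
  PUSH R1  → stack: [17]
  PUSH R0  → stack: [17, 59]
  PUSH R2  → stack: [17, 59, 38]
  POP R2  → R2 = 38, stack: [17, 59]
  POP R0  → R0 = 59, stack: [17]
  POP R3  → R3 = 17, stack: []
Final: R3 = 17

17


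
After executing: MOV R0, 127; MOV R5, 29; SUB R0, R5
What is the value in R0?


Register state trace:
  MOV R0, 127  → R0 = 127
  MOV R5, 29  → R5 = 29
  SUB R0, R5  → R0 = 127 - 29 = 98
Final: R0 = 98

98


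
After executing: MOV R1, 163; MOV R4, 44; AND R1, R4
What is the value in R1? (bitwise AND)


Register state trace:
  MOV R1, 163  → R1 = 163 (0b10100011)
  MOV R4, 44  → R4 = 44 (0b00101100)
  AND R1, R4  → R1 = 163 AND 44 = 32 (0b00100000)
Final: R1 = 32

32


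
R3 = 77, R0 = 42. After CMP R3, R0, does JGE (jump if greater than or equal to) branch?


Trace:
  R3 = 77, R0 = 42
  CMP R3, R0  → compares 77 vs 42
  JGE checks: is 77 greater than or equal to 42?
  77 > 42, so condition is true
Branch taken: Yes

Yes


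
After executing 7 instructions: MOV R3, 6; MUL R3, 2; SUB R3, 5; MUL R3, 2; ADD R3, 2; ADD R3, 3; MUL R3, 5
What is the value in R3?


Register state trace:
  MOV R3, 6  → R3 = 6
  MUL R3, 2  → R3 = 6 * 2 = 12
  SUB R3, 5  → R3 = 12 - 5 = 7
  MUL R3, 2  → R3 = 7 * 2 = 14
  ADD R3, 2  → R3 = 14 + 2 = 16
  ADD R3, 3  → R3 = 16 + 3 = 19
  MUL R3, 5  → R3 = 19 * 5 = 95
Final: R3 = 95

95


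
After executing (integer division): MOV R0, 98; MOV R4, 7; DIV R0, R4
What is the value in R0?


Register state trace:
  MOV R0, 98  → R0 = 98
  MOV R4, 7  → R4 = 7
  DIV R0, R4  → R0 = 98 // 7 = 14
Final: R0 = 14

14


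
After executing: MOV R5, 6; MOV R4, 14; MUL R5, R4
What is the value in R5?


Register state trace:
  MOV R5, 6  → R5 = 6
  MOV R4, 14  → R4 = 14
  MUL R5, R4  → R5 = 6 * 14 = 84
Final: R5 = 84

84


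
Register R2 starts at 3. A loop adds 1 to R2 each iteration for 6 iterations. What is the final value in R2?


Starting value: R2 = 3
  Iter 1: R2 = 3 + 1 = 4
  Iter 2: R2 = 4 + 1 = 5
  Iter 3: R2 = 5 + 1 = 6
  Iter 4: R2 = 6 + 1 = 7
  Iter 5: R2 = 7 + 1 = 8
  Iter 6: R2 = 8 + 1 = 9
Final: R2 = 9

9


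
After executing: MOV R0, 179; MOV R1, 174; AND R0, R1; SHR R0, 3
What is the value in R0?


Register state trace:
  MOV R0, 179  → R0 = 179 (0b10110011)
  MOV R1, 174  → R1 = 174 (0b10101110)
  AND R0, R1  → R0 = 179 AND 174 = 162 (0b10100010)
  SHR R0, 3  → R0 = 162 >> 3 = 20
Final: R0 = 20

20


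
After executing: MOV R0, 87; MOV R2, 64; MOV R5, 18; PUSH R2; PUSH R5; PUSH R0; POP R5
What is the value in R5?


Stack trace (top is rightmost):
  MOV R0, 87  → R0 = 87
  MOV R2, 64  → R2 = 64
  MOV R5, 18  → R5 = 18
  PUSH R2  → stack: [64]
  PUSH R5  → stack: [64, 18]
  PUSH R0  → stack: [64, 18, 87]
  POP R5  → R5 = 87, stack: [64, 18]
Final: R5 = 87

87


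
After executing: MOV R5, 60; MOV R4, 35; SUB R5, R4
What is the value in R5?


Register state trace:
  MOV R5, 60  → R5 = 60
  MOV R4, 35  → R4 = 35
  SUB R5, R4  → R5 = 60 - 35 = 25
Final: R5 = 25

25


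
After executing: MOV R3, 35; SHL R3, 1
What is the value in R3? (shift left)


Register state trace:
  MOV R3, 35  → R3 = 35
  SHL R3, 1  → R3 = 35 << 1 = 35 * 2^1 = 70
Final: R3 = 70

70


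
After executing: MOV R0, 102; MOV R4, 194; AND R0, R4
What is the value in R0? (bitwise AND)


Register state trace:
  MOV R0, 102  → R0 = 102 (0b01100110)
  MOV R4, 194  → R4 = 194 (0b11000010)
  AND R0, R4  → R0 = 102 AND 194 = 66 (0b01000010)
Final: R0 = 66

66


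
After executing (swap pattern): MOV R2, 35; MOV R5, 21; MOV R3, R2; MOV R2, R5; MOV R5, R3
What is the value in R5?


Register state trace (swap pattern):
  MOV R2, 35  → R2 = 35
  MOV R5, 21  → R5 = 21
  MOV R3, R2  → R3 = 35  (save R2)
  MOV R2, R5  → R2 = 21  (R2 gets R5's value)
  MOV R5, R3  → R5 = 35  (R5 gets saved value)
Final: R5 = 35

35


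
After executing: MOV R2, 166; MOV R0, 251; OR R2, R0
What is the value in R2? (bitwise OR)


Register state trace:
  MOV R2, 166  → R2 = 166 (0b10100110)
  MOV R0, 251  → R0 = 251 (0b11111011)
  OR R2, R0   → R2 = 166 OR 251 = 255 (0b11111111)
Final: R2 = 255

255


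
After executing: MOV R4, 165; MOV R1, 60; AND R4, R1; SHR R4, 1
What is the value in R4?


Register state trace:
  MOV R4, 165  → R4 = 165 (0b10100101)
  MOV R1, 60  → R1 = 60 (0b00111100)
  AND R4, R1  → R4 = 165 AND 60 = 36 (0b00100100)
  SHR R4, 1  → R4 = 36 >> 1 = 18
Final: R4 = 18

18


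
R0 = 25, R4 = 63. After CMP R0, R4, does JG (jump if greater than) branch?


Trace:
  R0 = 25, R4 = 63
  CMP R0, R4  → compares 25 vs 63
  JG checks: is 25 greater than 63?
  25 < 63, so condition is false
Branch taken: No

No


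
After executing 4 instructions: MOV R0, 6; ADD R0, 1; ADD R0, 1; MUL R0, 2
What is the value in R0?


Register state trace:
  MOV R0, 6  → R0 = 6
  ADD R0, 1  → R0 = 6 + 1 = 7
  ADD R0, 1  → R0 = 7 + 1 = 8
  MUL R0, 2  → R0 = 8 * 2 = 16
Final: R0 = 16

16


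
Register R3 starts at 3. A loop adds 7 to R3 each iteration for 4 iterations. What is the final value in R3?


Starting value: R3 = 3
  Iter 1: R3 = 3 + 7 = 10
  Iter 2: R3 = 10 + 7 = 17
  Iter 3: R3 = 17 + 7 = 24
  Iter 4: R3 = 24 + 7 = 31
Final: R3 = 31

31


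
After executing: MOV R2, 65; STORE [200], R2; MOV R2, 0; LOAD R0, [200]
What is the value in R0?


Register and memory trace:
  MOV R2, 65  → R2 = 65
  STORE [200], R2  → mem[200] = 65
  MOV R2, 0  → R2 = 0
  LOAD R0, [200]  → R0 = mem[200] = 65
Final: R0 = 65

65


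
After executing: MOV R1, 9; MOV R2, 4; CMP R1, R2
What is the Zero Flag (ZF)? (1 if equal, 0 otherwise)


Register state trace:
  MOV R1, 9  → R1 = 9
  MOV R2, 4  → R2 = 4
  CMP R1, R2  → computes 9 - 4 = 5
  Result is nonzero, so values are not equal
ZF = 0

0


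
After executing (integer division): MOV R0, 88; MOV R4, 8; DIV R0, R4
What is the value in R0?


Register state trace:
  MOV R0, 88  → R0 = 88
  MOV R4, 8  → R4 = 8
  DIV R0, R4  → R0 = 88 // 8 = 11
Final: R0 = 11

11


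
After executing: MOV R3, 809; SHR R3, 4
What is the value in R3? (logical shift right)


Register state trace:
  MOV R3, 809  → R3 = 809
  SHR R3, 4  → R3 = 809 >> 4 = 809 // 2^4 = 50
Final: R3 = 50

50


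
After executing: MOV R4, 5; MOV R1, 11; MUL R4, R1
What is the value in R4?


Register state trace:
  MOV R4, 5  → R4 = 5
  MOV R1, 11  → R1 = 11
  MUL R4, R1  → R4 = 5 * 11 = 55
Final: R4 = 55

55


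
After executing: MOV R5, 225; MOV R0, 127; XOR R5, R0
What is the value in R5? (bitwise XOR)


Register state trace:
  MOV R5, 225  → R5 = 225 (0b11100001)
  MOV R0, 127  → R0 = 127 (0b01111111)
  XOR R5, R0  → R5 = 225 XOR 127 = 158 (0b10011110)
Final: R5 = 158

158


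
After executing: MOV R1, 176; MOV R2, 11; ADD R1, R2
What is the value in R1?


Register state trace:
  MOV R1, 176  → R1 = 176
  MOV R2, 11  → R2 = 11
  ADD R1, R2  → R1 = 176 + 11 = 187
Final: R1 = 187

187


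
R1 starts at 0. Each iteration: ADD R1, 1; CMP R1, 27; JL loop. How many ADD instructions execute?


Loop trace (R1 starts at 0, target 27, step 1):
  ADD #1: R1 = 0 + 1 = 1  → 1 < 27, loop
  ADD #2: R1 = 1 + 1 = 2  → 2 < 27, loop
  ADD #3: R1 = 2 + 1 = 3  → 3 < 27, loop
  ADD #4: R1 = 3 + 1 = 4  → 4 < 27, loop
  ADD #5: R1 = 4 + 1 = 5  → 5 < 27, loop
  ADD #6: R1 = 5 + 1 = 6  → 6 < 27, loop
  ADD #7: R1 = 6 + 1 = 7  → 7 < 27, loop
  ADD #8: R1 = 7 + 1 = 8  → 8 < 27, loop
  ADD #9: R1 = 8 + 1 = 9  → 9 < 27, loop
  ADD #10: R1 = 9 + 1 = 10  → 10 < 27, loop
  ADD #11: R1 = 10 + 1 = 11  → 11 < 27, loop
  ADD #12: R1 = 11 + 1 = 12  → 12 < 27, loop
  ADD #13: R1 = 12 + 1 = 13  → 13 < 27, loop
  ADD #14: R1 = 13 + 1 = 14  → 14 < 27, loop
  ADD #15: R1 = 14 + 1 = 15  → 15 < 27, loop
  ADD #16: R1 = 15 + 1 = 16  → 16 < 27, loop
  ADD #17: R1 = 16 + 1 = 17  → 17 < 27, loop
  ADD #18: R1 = 17 + 1 = 18  → 18 < 27, loop
  ADD #19: R1 = 18 + 1 = 19  → 19 < 27, loop
  ADD #20: R1 = 19 + 1 = 20  → 20 < 27, loop
  ADD #21: R1 = 20 + 1 = 21  → 21 < 27, loop
  ADD #22: R1 = 21 + 1 = 22  → 22 < 27, loop
  ADD #23: R1 = 22 + 1 = 23  → 23 < 27, loop
  ADD #24: R1 = 23 + 1 = 24  → 24 < 27, loop
  ADD #25: R1 = 24 + 1 = 25  → 25 < 27, loop
  ADD #26: R1 = 25 + 1 = 26  → 26 < 27, loop
  ADD #27: R1 = 26 + 1 = 27  → 27 >= 27, exit
Total ADD instructions: 27

27


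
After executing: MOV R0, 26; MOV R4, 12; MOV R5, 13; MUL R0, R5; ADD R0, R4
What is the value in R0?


Register state trace:
  MOV R0, 26  → R0 = 26
  MOV R4, 12  → R4 = 12
  MOV R5, 13  → R5 = 13
  MUL R0, R5  → R0 = 26 * 13 = 338
  ADD R0, R4  → R0 = 338 + 12 = 350
Final: R0 = 350

350


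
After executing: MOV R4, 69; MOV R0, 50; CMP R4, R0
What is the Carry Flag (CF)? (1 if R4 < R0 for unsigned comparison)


Register state trace:
  MOV R4, 69  → R4 = 69
  MOV R0, 50  → R0 = 50
  CMP R4, R0  → unsigned 69 - 50: no borrow
  69 >= 50, so CF = 0
CF = 0

0


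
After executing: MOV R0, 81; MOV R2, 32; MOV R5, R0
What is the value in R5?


Register state trace:
  MOV R0, 81  → R0 = 81
  MOV R2, 32  → R2 = 32
  MOV R5, R0  → R5 = 81
Final: R5 = 81

81


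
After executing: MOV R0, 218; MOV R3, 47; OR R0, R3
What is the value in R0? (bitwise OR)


Register state trace:
  MOV R0, 218  → R0 = 218 (0b11011010)
  MOV R3, 47  → R3 = 47 (0b00101111)
  OR R0, R3   → R0 = 218 OR 47 = 255 (0b11111111)
Final: R0 = 255

255


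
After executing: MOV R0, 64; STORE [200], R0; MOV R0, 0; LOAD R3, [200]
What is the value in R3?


Register and memory trace:
  MOV R0, 64  → R0 = 64
  STORE [200], R0  → mem[200] = 64
  MOV R0, 0  → R0 = 0
  LOAD R3, [200]  → R3 = mem[200] = 64
Final: R3 = 64

64


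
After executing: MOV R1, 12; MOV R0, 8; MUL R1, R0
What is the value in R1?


Register state trace:
  MOV R1, 12  → R1 = 12
  MOV R0, 8  → R0 = 8
  MUL R1, R0  → R1 = 12 * 8 = 96
Final: R1 = 96

96


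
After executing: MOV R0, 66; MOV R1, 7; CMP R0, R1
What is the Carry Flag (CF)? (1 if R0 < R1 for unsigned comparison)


Register state trace:
  MOV R0, 66  → R0 = 66
  MOV R1, 7  → R1 = 7
  CMP R0, R1  → unsigned 66 - 7: no borrow
  66 >= 7, so CF = 0
CF = 0

0


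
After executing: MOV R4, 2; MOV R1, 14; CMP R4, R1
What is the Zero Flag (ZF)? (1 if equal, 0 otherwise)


Register state trace:
  MOV R4, 2  → R4 = 2
  MOV R1, 14  → R1 = 14
  CMP R4, R1  → computes 2 - 14 = -12
  Result is nonzero, so values are not equal
ZF = 0

0


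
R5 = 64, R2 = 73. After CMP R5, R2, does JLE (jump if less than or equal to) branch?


Trace:
  R5 = 64, R2 = 73
  CMP R5, R2  → compares 64 vs 73
  JLE checks: is 64 less than or equal to 73?
  64 < 73, so condition is true
Branch taken: Yes

Yes


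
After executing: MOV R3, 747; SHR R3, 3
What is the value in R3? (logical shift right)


Register state trace:
  MOV R3, 747  → R3 = 747
  SHR R3, 3  → R3 = 747 >> 3 = 747 // 2^3 = 93
Final: R3 = 93

93


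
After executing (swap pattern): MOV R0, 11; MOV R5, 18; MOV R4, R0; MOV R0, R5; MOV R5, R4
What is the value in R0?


Register state trace (swap pattern):
  MOV R0, 11  → R0 = 11
  MOV R5, 18  → R5 = 18
  MOV R4, R0  → R4 = 11  (save R0)
  MOV R0, R5  → R0 = 18  (R0 gets R5's value)
  MOV R5, R4  → R5 = 11  (R5 gets saved value)
Final: R0 = 18

18


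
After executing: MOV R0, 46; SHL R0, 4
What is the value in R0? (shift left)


Register state trace:
  MOV R0, 46  → R0 = 46
  SHL R0, 4  → R0 = 46 << 4 = 46 * 2^4 = 736
Final: R0 = 736

736


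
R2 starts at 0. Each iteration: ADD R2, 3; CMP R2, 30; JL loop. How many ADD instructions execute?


Loop trace (R2 starts at 0, target 30, step 3):
  ADD #1: R2 = 0 + 3 = 3  → 3 < 30, loop
  ADD #2: R2 = 3 + 3 = 6  → 6 < 30, loop
  ADD #3: R2 = 6 + 3 = 9  → 9 < 30, loop
  ADD #4: R2 = 9 + 3 = 12  → 12 < 30, loop
  ADD #5: R2 = 12 + 3 = 15  → 15 < 30, loop
  ADD #6: R2 = 15 + 3 = 18  → 18 < 30, loop
  ADD #7: R2 = 18 + 3 = 21  → 21 < 30, loop
  ADD #8: R2 = 21 + 3 = 24  → 24 < 30, loop
  ADD #9: R2 = 24 + 3 = 27  → 27 < 30, loop
  ADD #10: R2 = 27 + 3 = 30  → 30 >= 30, exit
Total ADD instructions: 10

10


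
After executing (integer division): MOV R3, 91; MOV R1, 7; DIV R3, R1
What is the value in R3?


Register state trace:
  MOV R3, 91  → R3 = 91
  MOV R1, 7  → R1 = 7
  DIV R3, R1  → R3 = 91 // 7 = 13
Final: R3 = 13

13


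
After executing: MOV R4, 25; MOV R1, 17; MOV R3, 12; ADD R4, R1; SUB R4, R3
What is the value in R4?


Register state trace:
  MOV R4, 25  → R4 = 25
  MOV R1, 17  → R1 = 17
  MOV R3, 12  → R3 = 12
  ADD R4, R1  → R4 = 25 + 17 = 42
  SUB R4, R3  → R4 = 42 - 12 = 30
Final: R4 = 30

30


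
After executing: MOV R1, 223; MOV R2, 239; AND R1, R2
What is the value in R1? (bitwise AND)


Register state trace:
  MOV R1, 223  → R1 = 223 (0b11011111)
  MOV R2, 239  → R2 = 239 (0b11101111)
  AND R1, R2  → R1 = 223 AND 239 = 207 (0b11001111)
Final: R1 = 207

207


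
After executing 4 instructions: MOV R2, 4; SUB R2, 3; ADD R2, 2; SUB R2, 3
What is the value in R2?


Register state trace:
  MOV R2, 4  → R2 = 4
  SUB R2, 3  → R2 = 4 - 3 = 1
  ADD R2, 2  → R2 = 1 + 2 = 3
  SUB R2, 3  → R2 = 3 - 3 = 0
Final: R2 = 0

0


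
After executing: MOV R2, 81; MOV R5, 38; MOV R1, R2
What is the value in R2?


Register state trace:
  MOV R2, 81  → R2 = 81
  MOV R5, 38  → R5 = 38
  MOV R1, R2  → R1 = 81
Final: R2 = 81

81


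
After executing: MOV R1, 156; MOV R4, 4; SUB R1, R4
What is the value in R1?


Register state trace:
  MOV R1, 156  → R1 = 156
  MOV R4, 4  → R4 = 4
  SUB R1, R4  → R1 = 156 - 4 = 152
Final: R1 = 152

152


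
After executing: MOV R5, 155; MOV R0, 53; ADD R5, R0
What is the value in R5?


Register state trace:
  MOV R5, 155  → R5 = 155
  MOV R0, 53  → R0 = 53
  ADD R5, R0  → R5 = 155 + 53 = 208
Final: R5 = 208

208


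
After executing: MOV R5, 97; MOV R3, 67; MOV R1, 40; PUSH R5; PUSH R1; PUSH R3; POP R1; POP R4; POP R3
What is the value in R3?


Stack trace (top is rightmost):
  MOV R5, 97  → R5 = 97
  MOV R3, 67  → R3 = 67
  MOV R1, 40  → R1 = 40
  PUSH R5  → stack: [97]
  PUSH R1  → stack: [97, 40]
  PUSH R3  → stack: [97, 40, 67]
  POP R1  → R1 = 67, stack: [97, 40]
  POP R4  → R4 = 40, stack: [97]
  POP R3  → R3 = 97, stack: []
Final: R3 = 97

97


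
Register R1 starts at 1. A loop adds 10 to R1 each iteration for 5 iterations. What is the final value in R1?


Starting value: R1 = 1
  Iter 1: R1 = 1 + 10 = 11
  Iter 2: R1 = 11 + 10 = 21
  Iter 3: R1 = 21 + 10 = 31
  Iter 4: R1 = 31 + 10 = 41
  Iter 5: R1 = 41 + 10 = 51
Final: R1 = 51

51


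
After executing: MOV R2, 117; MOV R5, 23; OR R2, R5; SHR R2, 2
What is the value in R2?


Register state trace:
  MOV R2, 117  → R2 = 117 (0b01110101)
  MOV R5, 23  → R5 = 23 (0b00010111)
  OR R2, R5  → R2 = 117 OR 23 = 119 (0b01110111)
  SHR R2, 2  → R2 = 119 >> 2 = 29
Final: R2 = 29

29


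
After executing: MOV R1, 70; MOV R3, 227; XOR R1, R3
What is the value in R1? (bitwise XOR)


Register state trace:
  MOV R1, 70  → R1 = 70 (0b01000110)
  MOV R3, 227  → R3 = 227 (0b11100011)
  XOR R1, R3  → R1 = 70 XOR 227 = 165 (0b10100101)
Final: R1 = 165

165


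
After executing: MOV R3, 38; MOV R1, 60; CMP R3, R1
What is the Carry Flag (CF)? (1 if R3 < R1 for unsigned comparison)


Register state trace:
  MOV R3, 38  → R3 = 38
  MOV R1, 60  → R1 = 60
  CMP R3, R1  → unsigned 38 - 60: borrow occurs
  38 < 60, so CF = 1
CF = 1

1


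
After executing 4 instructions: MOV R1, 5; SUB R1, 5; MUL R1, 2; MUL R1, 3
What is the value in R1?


Register state trace:
  MOV R1, 5  → R1 = 5
  SUB R1, 5  → R1 = 5 - 5 = 0
  MUL R1, 2  → R1 = 0 * 2 = 0
  MUL R1, 3  → R1 = 0 * 3 = 0
Final: R1 = 0

0


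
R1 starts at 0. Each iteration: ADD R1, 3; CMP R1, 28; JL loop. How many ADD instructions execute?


Loop trace (R1 starts at 0, target 28, step 3):
  ADD #1: R1 = 0 + 3 = 3  → 3 < 28, loop
  ADD #2: R1 = 3 + 3 = 6  → 6 < 28, loop
  ADD #3: R1 = 6 + 3 = 9  → 9 < 28, loop
  ADD #4: R1 = 9 + 3 = 12  → 12 < 28, loop
  ADD #5: R1 = 12 + 3 = 15  → 15 < 28, loop
  ADD #6: R1 = 15 + 3 = 18  → 18 < 28, loop
  ADD #7: R1 = 18 + 3 = 21  → 21 < 28, loop
  ADD #8: R1 = 21 + 3 = 24  → 24 < 28, loop
  ADD #9: R1 = 24 + 3 = 27  → 27 < 28, loop
  ADD #10: R1 = 27 + 3 = 30  → 30 >= 28, exit
Total ADD instructions: 10

10


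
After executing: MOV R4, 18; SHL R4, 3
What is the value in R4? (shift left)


Register state trace:
  MOV R4, 18  → R4 = 18
  SHL R4, 3  → R4 = 18 << 3 = 18 * 2^3 = 144
Final: R4 = 144

144


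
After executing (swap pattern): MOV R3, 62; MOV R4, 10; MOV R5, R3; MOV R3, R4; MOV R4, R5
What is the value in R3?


Register state trace (swap pattern):
  MOV R3, 62  → R3 = 62
  MOV R4, 10  → R4 = 10
  MOV R5, R3  → R5 = 62  (save R3)
  MOV R3, R4  → R3 = 10  (R3 gets R4's value)
  MOV R4, R5  → R4 = 62  (R4 gets saved value)
Final: R3 = 10

10


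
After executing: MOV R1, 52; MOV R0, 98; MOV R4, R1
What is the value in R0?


Register state trace:
  MOV R1, 52  → R1 = 52
  MOV R0, 98  → R0 = 98
  MOV R4, R1  → R4 = 52
Final: R0 = 98

98


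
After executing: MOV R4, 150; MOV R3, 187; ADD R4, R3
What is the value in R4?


Register state trace:
  MOV R4, 150  → R4 = 150
  MOV R3, 187  → R3 = 187
  ADD R4, R3  → R4 = 150 + 187 = 337
Final: R4 = 337

337


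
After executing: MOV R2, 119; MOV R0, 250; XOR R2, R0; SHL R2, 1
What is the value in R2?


Register state trace:
  MOV R2, 119  → R2 = 119 (0b01110111)
  MOV R0, 250  → R0 = 250 (0b11111010)
  XOR R2, R0  → R2 = 119 XOR 250 = 141 (0b10001101)
  SHL R2, 1  → R2 = 141 << 1 = 282
Final: R2 = 282

282
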